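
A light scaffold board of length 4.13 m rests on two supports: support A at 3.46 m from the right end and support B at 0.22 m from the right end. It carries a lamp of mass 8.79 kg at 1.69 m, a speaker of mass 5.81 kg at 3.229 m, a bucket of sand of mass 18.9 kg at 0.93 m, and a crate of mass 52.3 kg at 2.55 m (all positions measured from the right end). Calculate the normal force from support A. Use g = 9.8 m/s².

R_A ≈ 501 N

Taking torques about support B:
Lamp: 8.79 × 9.8 = 86.14 N down at 1.69 m → arm 1.47 m, τ = 86.14 × 1.47 = 126.6 N·m counterclockwise.
Speaker: 5.81 × 9.8 = 56.94 N down at 3.229 m → arm 3.009 m, τ = 56.94 × 3.009 = 171.3 N·m counterclockwise.
Bucket of sand: 18.9 × 9.8 = 185.2 N down at 0.93 m → arm 0.71 m, τ = 185.2 × 0.71 = 131.5 N·m counterclockwise.
Crate: 52.3 × 9.8 = 512.5 N down at 2.55 m → arm 2.33 m, τ = 512.5 × 2.33 = 1194 N·m counterclockwise.
Net load moment about support B = 1623 N·m counterclockwise.
Reaction R at support A is upward at 3.46 m, arm 3.24 m → moment R × 3.24 clockwise.
Setting net torque to zero: R × 3.24 = 1623 → R = 501 N.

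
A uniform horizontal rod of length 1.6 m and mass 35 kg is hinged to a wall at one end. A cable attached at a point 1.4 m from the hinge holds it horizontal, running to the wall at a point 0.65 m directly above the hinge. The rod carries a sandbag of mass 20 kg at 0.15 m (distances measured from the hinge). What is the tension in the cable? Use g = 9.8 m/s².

Take moments about the hinge.
Beam weight: 35 × 9.8 = 343 N down at 0.8 m → arm 0.8 m, τ = 343 × 0.8 = 274.4 N·m clockwise.
Sandbag: 20 × 9.8 = 196 N down at 0.15 m → arm 0.15 m, τ = 196 × 0.15 = 29.4 N·m clockwise.
Total clockwise load moment = 303.8 N·m.
The cable tension T acts at 1.4 m; only its component perpendicular to the rod, T sinθ, produces torque. sinθ = h/√(h²+d²) = 0.65/√(0.65²+1.4²) = 0.4211.
Balancing moments: T × 1.4 × 0.4211 = 303.8, giving T = 303.8 / 0.5895 = 515 N.

T ≈ 515 N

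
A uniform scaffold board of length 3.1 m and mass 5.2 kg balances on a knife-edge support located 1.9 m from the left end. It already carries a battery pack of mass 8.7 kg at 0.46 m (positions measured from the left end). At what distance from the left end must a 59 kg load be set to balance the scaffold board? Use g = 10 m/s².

x ≈ 2.14 m from the left end

Choose the knife-edge support (at 1.9 m from the left end) as the axis so the support reaction has zero arm there.
Beam weight: 5.2 × 10 = 52 N down at 1.55 m → arm 0.35 m, τ = 52 × 0.35 = 18.2 N·m counterclockwise.
Battery pack: 8.7 × 10 = 87 N down at 0.46 m → arm 1.44 m, τ = 87 × 1.44 = 125.3 N·m counterclockwise.
Net moment of existing loads = 143.5 N·m counterclockwise.
The load weighs 59 × 10 = 590 N and must supply an equal clockwise moment, so its lever arm about the knife-edge support is 143.5 / 590 = 0.243 m.
That puts it at 1.9 + 0.243 = 2.14 m from the left end.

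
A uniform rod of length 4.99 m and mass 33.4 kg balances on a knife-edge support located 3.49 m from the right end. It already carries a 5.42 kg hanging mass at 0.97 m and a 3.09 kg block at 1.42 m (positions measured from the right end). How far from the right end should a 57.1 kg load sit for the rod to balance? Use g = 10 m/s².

Take moments about the knife-edge support (at 3.49 m from the right end).
Beam weight: 33.4 × 10 = 334 N down at 2.495 m → arm 0.995 m, τ = 334 × 0.995 = 332.3 N·m clockwise.
Hanging mass: 5.42 × 10 = 54.2 N down at 0.97 m → arm 2.52 m, τ = 54.2 × 2.52 = 136.6 N·m clockwise.
Block: 3.09 × 10 = 30.9 N down at 1.42 m → arm 2.07 m, τ = 30.9 × 2.07 = 63.96 N·m clockwise.
Net moment of existing loads = 532.9 N·m clockwise.
The load weighs 57.1 × 10 = 571 N and must supply an equal counterclockwise moment, so its lever arm about the knife-edge support is 532.9 / 571 = 0.933 m.
That puts it at 3.49 + 0.933 = 4.42 m from the right end.

x ≈ 4.42 m from the right end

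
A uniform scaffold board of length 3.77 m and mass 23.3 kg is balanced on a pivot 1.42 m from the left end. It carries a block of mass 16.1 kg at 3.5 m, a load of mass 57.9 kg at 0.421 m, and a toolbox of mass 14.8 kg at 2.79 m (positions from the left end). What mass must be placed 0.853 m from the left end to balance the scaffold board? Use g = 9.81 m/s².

m ≈ 11.9 kg

Sum moments about the pivot (at 1.42 m from the left end) (the support reaction has zero arm there).
Beam weight: 23.3 × 9.81 = 228.6 N down at 1.885 m → arm 0.465 m, τ = 228.6 × 0.465 = 106.3 N·m clockwise.
Block: 16.1 × 9.81 = 157.9 N down at 3.5 m → arm 2.08 m, τ = 157.9 × 2.08 = 328.4 N·m clockwise.
Load: 57.9 × 9.81 = 568 N down at 0.421 m → arm 0.999 m, τ = 568 × 0.999 = 567.4 N·m counterclockwise.
Toolbox: 14.8 × 9.81 = 145.2 N down at 2.79 m → arm 1.37 m, τ = 145.2 × 1.37 = 198.9 N·m clockwise.
Net moment of known loads = 66.2 N·m clockwise.
An unknown mass m at 0.853 m has arm 0.567 m; its moment is m·g·0.567 counterclockwise.
Setting net torque to zero: m × 9.81 × 0.567 = 66.2 → m = 66.2 / (9.81 × 0.567) = 11.9 kg.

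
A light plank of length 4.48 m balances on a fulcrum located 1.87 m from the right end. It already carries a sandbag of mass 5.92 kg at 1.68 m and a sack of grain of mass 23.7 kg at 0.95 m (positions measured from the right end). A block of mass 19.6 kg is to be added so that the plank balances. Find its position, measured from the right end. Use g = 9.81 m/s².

x ≈ 3.04 m from the right end

Sum moments about the fulcrum (at 1.87 m from the right end) (the support reaction has zero arm there).
Sandbag: 5.92 × 9.81 = 58.08 N down at 1.68 m → arm 0.19 m, τ = 58.08 × 0.19 = 11.04 N·m clockwise.
Sack of grain: 23.7 × 9.81 = 232.5 N down at 0.95 m → arm 0.92 m, τ = 232.5 × 0.92 = 213.9 N·m clockwise.
Net moment of existing loads = 224.9 N·m clockwise.
The block weighs 19.6 × 9.81 = 192.3 N and must supply an equal counterclockwise moment, so its lever arm about the fulcrum is 224.9 / 192.3 = 1.17 m.
That puts it at 1.87 + 1.17 = 3.04 m from the right end.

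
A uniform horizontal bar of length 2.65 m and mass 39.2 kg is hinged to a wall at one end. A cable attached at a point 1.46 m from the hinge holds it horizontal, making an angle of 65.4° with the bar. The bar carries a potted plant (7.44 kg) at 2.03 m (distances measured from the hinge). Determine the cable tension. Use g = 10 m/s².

Choose the hinge as the axis so the unknown hinge reaction has zero arm there.
Beam weight: 39.2 × 10 = 392 N down at 1.325 m → arm 1.325 m, τ = 392 × 1.325 = 519.4 N·m clockwise.
Potted plant: 7.44 × 10 = 74.4 N down at 2.03 m → arm 2.03 m, τ = 74.4 × 2.03 = 151 N·m clockwise.
Total clockwise load moment = 670.4 N·m.
The cable tension T acts at 1.46 m; only its component perpendicular to the bar, T sinθ, produces torque. sin 65.4° = 0.9092.
Στ = 0 ⇒ T × 1.46 × 0.9092 = 670.4 ⇒ T = 670.4 / 1.327 = 505 N.

T ≈ 505 N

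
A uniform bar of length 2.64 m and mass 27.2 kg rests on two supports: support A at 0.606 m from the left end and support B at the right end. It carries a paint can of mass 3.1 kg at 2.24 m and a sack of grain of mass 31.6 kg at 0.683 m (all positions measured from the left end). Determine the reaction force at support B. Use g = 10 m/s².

R_B ≈ 132 N

Taking torques about support A:
Beam weight: 27.2 × 10 = 272 N down at 1.32 m → arm 0.714 m, τ = 272 × 0.714 = 194.2 N·m clockwise.
Paint can: 3.1 × 10 = 31 N down at 2.24 m → arm 1.634 m, τ = 31 × 1.634 = 50.65 N·m clockwise.
Sack of grain: 31.6 × 10 = 316 N down at 0.683 m → arm 0.077 m, τ = 316 × 0.077 = 24.33 N·m clockwise.
Net load moment about support A = 269.2 N·m clockwise.
Reaction R at support B is upward at 2.64 m, arm 2.034 m → moment R × 2.034 counterclockwise.
Στ = 0 ⇒ R × 2.034 = 269.2 ⇒ R = 132 N.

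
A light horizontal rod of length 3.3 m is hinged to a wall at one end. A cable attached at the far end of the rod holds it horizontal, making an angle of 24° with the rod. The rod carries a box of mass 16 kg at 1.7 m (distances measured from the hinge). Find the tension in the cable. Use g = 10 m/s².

Take moments about the hinge.
Box: 16 × 10 = 160 N down at 1.7 m → arm 1.7 m, τ = 160 × 1.7 = 272 N·m clockwise.
Total clockwise load moment = 272 N·m.
The cable tension T acts at 3.3 m; only its component perpendicular to the rod, T sinθ, produces torque. sin 24° = 0.4067.
Στ = 0 ⇒ T × 3.3 × 0.4067 = 272 ⇒ T = 272 / 1.342 = 203 N.

T ≈ 203 N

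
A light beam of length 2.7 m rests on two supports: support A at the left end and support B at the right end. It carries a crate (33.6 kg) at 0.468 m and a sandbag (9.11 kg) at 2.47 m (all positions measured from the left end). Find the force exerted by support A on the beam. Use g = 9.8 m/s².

R_A ≈ 280 N

Taking torques about support B:
Crate: 33.6 × 9.8 = 329.3 N down at 0.468 m → arm 2.232 m, τ = 329.3 × 2.232 = 735 N·m counterclockwise.
Sandbag: 9.11 × 9.8 = 89.28 N down at 2.47 m → arm 0.23 m, τ = 89.28 × 0.23 = 20.53 N·m counterclockwise.
Net load moment about support B = 755.5 N·m counterclockwise.
Reaction R at support A is upward at 0 m, arm 2.7 m → moment R × 2.7 clockwise.
For rotational equilibrium, R × 2.7 = 755.5, so R = 280 N.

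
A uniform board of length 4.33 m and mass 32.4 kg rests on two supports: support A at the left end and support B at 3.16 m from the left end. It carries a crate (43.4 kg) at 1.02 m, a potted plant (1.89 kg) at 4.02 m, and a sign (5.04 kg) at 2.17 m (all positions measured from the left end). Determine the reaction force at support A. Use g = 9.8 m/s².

R_A ≈ 398 N

Take moments about support B.
Beam weight: 32.4 × 9.8 = 317.5 N down at 2.165 m → arm 0.995 m, τ = 317.5 × 0.995 = 315.9 N·m counterclockwise.
Crate: 43.4 × 9.8 = 425.3 N down at 1.02 m → arm 2.14 m, τ = 425.3 × 2.14 = 910.1 N·m counterclockwise.
Potted plant: 1.89 × 9.8 = 18.52 N down at 4.02 m → arm 0.86 m, τ = 18.52 × 0.86 = 15.93 N·m clockwise.
Sign: 5.04 × 9.8 = 49.39 N down at 2.17 m → arm 0.99 m, τ = 49.39 × 0.99 = 48.9 N·m counterclockwise.
Net load moment about support B = 1259 N·m counterclockwise.
Reaction R at support A is upward at 0 m, arm 3.16 m → moment R × 3.16 clockwise.
For rotational equilibrium, R × 3.16 = 1259, so R = 398 N.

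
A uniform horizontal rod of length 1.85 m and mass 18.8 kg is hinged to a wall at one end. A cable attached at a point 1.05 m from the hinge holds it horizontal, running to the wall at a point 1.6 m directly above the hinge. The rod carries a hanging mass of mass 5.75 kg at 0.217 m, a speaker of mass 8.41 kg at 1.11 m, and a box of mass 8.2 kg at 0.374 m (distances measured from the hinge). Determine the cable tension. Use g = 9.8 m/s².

T ≈ 347 N

Take moments about the hinge.
Beam weight: 18.8 × 9.8 = 184.2 N down at 0.925 m → arm 0.925 m, τ = 184.2 × 0.925 = 170.4 N·m clockwise.
Hanging mass: 5.75 × 9.8 = 56.35 N down at 0.217 m → arm 0.217 m, τ = 56.35 × 0.217 = 12.23 N·m clockwise.
Speaker: 8.41 × 9.8 = 82.42 N down at 1.11 m → arm 1.11 m, τ = 82.42 × 1.11 = 91.49 N·m clockwise.
Box: 8.2 × 9.8 = 80.36 N down at 0.374 m → arm 0.374 m, τ = 80.36 × 0.374 = 30.05 N·m clockwise.
Total clockwise load moment = 304.2 N·m.
The cable tension T acts at 1.05 m; only its component perpendicular to the rod, T sinθ, produces torque. sinθ = h/√(h²+d²) = 1.6/√(1.6²+1.05²) = 0.836.
Balancing moments: T × 1.05 × 0.836 = 304.2, giving T = 304.2 / 0.8778 = 347 N.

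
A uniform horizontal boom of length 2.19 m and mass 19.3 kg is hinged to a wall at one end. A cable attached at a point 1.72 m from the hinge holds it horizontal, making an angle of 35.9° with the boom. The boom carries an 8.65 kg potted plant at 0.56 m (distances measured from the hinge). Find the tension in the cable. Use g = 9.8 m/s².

Sum moments about the hinge (the unknown hinge reaction has zero arm there).
Beam weight: 19.3 × 9.8 = 189.1 N down at 1.095 m → arm 1.095 m, τ = 189.1 × 1.095 = 207.1 N·m clockwise.
Potted plant: 8.65 × 9.8 = 84.77 N down at 0.56 m → arm 0.56 m, τ = 84.77 × 0.56 = 47.47 N·m clockwise.
Total clockwise load moment = 254.6 N·m.
The cable tension T acts at 1.72 m; only its component perpendicular to the boom, T sinθ, produces torque. sin 35.9° = 0.5864.
Balancing moments: T × 1.72 × 0.5864 = 254.6, giving T = 254.6 / 1.009 = 252 N.

T ≈ 252 N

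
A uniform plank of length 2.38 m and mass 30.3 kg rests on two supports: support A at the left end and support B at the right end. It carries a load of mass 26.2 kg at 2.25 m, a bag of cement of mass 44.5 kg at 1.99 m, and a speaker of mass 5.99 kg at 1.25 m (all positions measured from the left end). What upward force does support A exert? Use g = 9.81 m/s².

R_A ≈ 262 N

About support B:
Beam weight: 30.3 × 9.81 = 297.2 N down at 1.19 m → arm 1.19 m, τ = 297.2 × 1.19 = 353.7 N·m counterclockwise.
Load: 26.2 × 9.81 = 257 N down at 2.25 m → arm 0.13 m, τ = 257 × 0.13 = 33.41 N·m counterclockwise.
Bag of cement: 44.5 × 9.81 = 436.5 N down at 1.99 m → arm 0.39 m, τ = 436.5 × 0.39 = 170.2 N·m counterclockwise.
Speaker: 5.99 × 9.81 = 58.76 N down at 1.25 m → arm 1.13 m, τ = 58.76 × 1.13 = 66.4 N·m counterclockwise.
Net load moment about support B = 623.7 N·m counterclockwise.
Reaction R at support A is upward at 0 m, arm 2.38 m → moment R × 2.38 clockwise.
Balancing moments: R × 2.38 = 623.7, giving R = 262 N.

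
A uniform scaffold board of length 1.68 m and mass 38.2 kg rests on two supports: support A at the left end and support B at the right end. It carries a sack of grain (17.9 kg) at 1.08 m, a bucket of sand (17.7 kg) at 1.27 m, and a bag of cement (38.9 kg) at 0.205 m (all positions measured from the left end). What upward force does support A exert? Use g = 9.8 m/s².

Take moments about support B.
Beam weight: 38.2 × 9.8 = 374.4 N down at 0.84 m → arm 0.84 m, τ = 374.4 × 0.84 = 314.5 N·m counterclockwise.
Sack of grain: 17.9 × 9.8 = 175.4 N down at 1.08 m → arm 0.6 m, τ = 175.4 × 0.6 = 105.2 N·m counterclockwise.
Bucket of sand: 17.7 × 9.8 = 173.5 N down at 1.27 m → arm 0.41 m, τ = 173.5 × 0.41 = 71.13 N·m counterclockwise.
Bag of cement: 38.9 × 9.8 = 381.2 N down at 0.205 m → arm 1.475 m, τ = 381.2 × 1.475 = 562.3 N·m counterclockwise.
Net load moment about support B = 1053 N·m counterclockwise.
Reaction R at support A is upward at 0 m, arm 1.68 m → moment R × 1.68 clockwise.
For rotational equilibrium, R × 1.68 = 1053, so R = 627 N.

R_A ≈ 627 N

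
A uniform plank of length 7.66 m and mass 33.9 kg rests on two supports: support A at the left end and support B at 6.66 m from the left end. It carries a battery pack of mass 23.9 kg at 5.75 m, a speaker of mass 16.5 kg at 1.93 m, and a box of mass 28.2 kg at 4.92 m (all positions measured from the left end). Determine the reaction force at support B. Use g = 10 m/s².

Choose support A as the axis so its reaction then has zero moment arm.
Beam weight: 33.9 × 10 = 339 N down at 3.83 m → arm 3.83 m, τ = 339 × 3.83 = 1298 N·m clockwise.
Battery pack: 23.9 × 10 = 239 N down at 5.75 m → arm 5.75 m, τ = 239 × 5.75 = 1374 N·m clockwise.
Speaker: 16.5 × 10 = 165 N down at 1.93 m → arm 1.93 m, τ = 165 × 1.93 = 318.4 N·m clockwise.
Box: 28.2 × 10 = 282 N down at 4.92 m → arm 4.92 m, τ = 282 × 4.92 = 1387 N·m clockwise.
Net load moment about support A = 4377 N·m clockwise.
Reaction R at support B is upward at 6.66 m, arm 6.66 m → moment R × 6.66 counterclockwise.
Balancing moments: R × 6.66 = 4377, giving R = 657 N.

R_B ≈ 657 N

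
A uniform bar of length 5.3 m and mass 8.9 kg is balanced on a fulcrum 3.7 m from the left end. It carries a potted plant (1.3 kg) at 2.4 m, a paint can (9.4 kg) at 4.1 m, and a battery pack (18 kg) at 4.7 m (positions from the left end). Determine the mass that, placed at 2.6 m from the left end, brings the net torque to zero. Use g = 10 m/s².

m ≈ 9.75 kg

Choose the fulcrum (at 3.7 m from the left end) as the axis so the support reaction has zero arm there.
Beam weight: 8.9 × 10 = 89 N down at 2.65 m → arm 1.05 m, τ = 89 × 1.05 = 93.45 N·m counterclockwise.
Potted plant: 1.3 × 10 = 13 N down at 2.4 m → arm 1.3 m, τ = 13 × 1.3 = 16.9 N·m counterclockwise.
Paint can: 9.4 × 10 = 94 N down at 4.1 m → arm 0.4 m, τ = 94 × 0.4 = 37.6 N·m clockwise.
Battery pack: 18 × 10 = 180 N down at 4.7 m → arm 1 m, τ = 180 × 1 = 180 N·m clockwise.
Net moment of known loads = 107.2 N·m clockwise.
An unknown mass m at 2.6 m has arm 1.1 m; its moment is m·g·1.1 counterclockwise.
Setting net torque to zero: m × 10 × 1.1 = 107.2 → m = 107.2 / (10 × 1.1) = 9.75 kg.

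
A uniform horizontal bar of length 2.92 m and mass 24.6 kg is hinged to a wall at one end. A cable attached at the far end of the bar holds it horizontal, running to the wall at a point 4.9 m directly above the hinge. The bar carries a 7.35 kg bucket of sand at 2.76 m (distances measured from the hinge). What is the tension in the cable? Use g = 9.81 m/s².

Take moments about the hinge.
Beam weight: 24.6 × 9.81 = 241.3 N down at 1.46 m → arm 1.46 m, τ = 241.3 × 1.46 = 352.3 N·m clockwise.
Bucket of sand: 7.35 × 9.81 = 72.1 N down at 2.76 m → arm 2.76 m, τ = 72.1 × 2.76 = 199 N·m clockwise.
Total clockwise load moment = 551.3 N·m.
The cable tension T acts at 2.92 m; only its component perpendicular to the bar, T sinθ, produces torque. sinθ = h/√(h²+d²) = 4.9/√(4.9²+2.92²) = 0.859.
Στ = 0 ⇒ T × 2.92 × 0.859 = 551.3 ⇒ T = 551.3 / 2.508 = 220 N.

T ≈ 220 N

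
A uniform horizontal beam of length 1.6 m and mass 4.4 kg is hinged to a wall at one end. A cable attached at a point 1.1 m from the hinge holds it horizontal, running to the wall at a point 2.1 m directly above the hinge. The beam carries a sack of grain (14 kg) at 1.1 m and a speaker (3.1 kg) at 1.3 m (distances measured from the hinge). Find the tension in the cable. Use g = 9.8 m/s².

Take moments about the hinge.
Beam weight: 4.4 × 9.8 = 43.12 N down at 0.8 m → arm 0.8 m, τ = 43.12 × 0.8 = 34.5 N·m clockwise.
Sack of grain: 14 × 9.8 = 137.2 N down at 1.1 m → arm 1.1 m, τ = 137.2 × 1.1 = 150.9 N·m clockwise.
Speaker: 3.1 × 9.8 = 30.38 N down at 1.3 m → arm 1.3 m, τ = 30.38 × 1.3 = 39.49 N·m clockwise.
Total clockwise load moment = 224.9 N·m.
The cable tension T acts at 1.1 m; only its component perpendicular to the beam, T sinθ, produces torque. sinθ = h/√(h²+d²) = 2.1/√(2.1²+1.1²) = 0.8858.
For rotational equilibrium, T × 1.1 × 0.8858 = 224.9, so T = 224.9 / 0.9744 = 231 N.

T ≈ 231 N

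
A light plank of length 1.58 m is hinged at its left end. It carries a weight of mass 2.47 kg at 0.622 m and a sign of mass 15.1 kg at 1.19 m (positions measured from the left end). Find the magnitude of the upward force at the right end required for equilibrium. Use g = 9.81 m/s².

F ≈ 121 N

Taking torques about the left end:
Weight: 2.47 × 9.81 = 24.23 N down at 0.622 m → arm 0.622 m, τ = 24.23 × 0.622 = 15.07 N·m clockwise.
Sign: 15.1 × 9.81 = 148.1 N down at 1.19 m → arm 1.19 m, τ = 148.1 × 1.19 = 176.2 N·m clockwise.
Net moment of the loads = 191.3 N·m clockwise.
The upward force F acts at the right end, arm 1.58 m, giving F × 1.58 counterclockwise.
Στ = 0 ⇒ F × 1.58 = 191.3 ⇒ F = 191.3 / 1.58 = 121 N.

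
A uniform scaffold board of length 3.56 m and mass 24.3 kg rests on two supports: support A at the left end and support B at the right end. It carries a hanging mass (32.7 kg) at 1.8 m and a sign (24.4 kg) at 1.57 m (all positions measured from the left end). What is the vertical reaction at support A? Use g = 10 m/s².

R_A ≈ 420 N

Sum moments about support B (its reaction then has zero moment arm).
Beam weight: 24.3 × 10 = 243 N down at 1.78 m → arm 1.78 m, τ = 243 × 1.78 = 432.5 N·m counterclockwise.
Hanging mass: 32.7 × 10 = 327 N down at 1.8 m → arm 1.76 m, τ = 327 × 1.76 = 575.5 N·m counterclockwise.
Sign: 24.4 × 10 = 244 N down at 1.57 m → arm 1.99 m, τ = 244 × 1.99 = 485.6 N·m counterclockwise.
Net load moment about support B = 1494 N·m counterclockwise.
Reaction R at support A is upward at 0 m, arm 3.56 m → moment R × 3.56 clockwise.
Setting net torque to zero: R × 3.56 = 1494 → R = 420 N.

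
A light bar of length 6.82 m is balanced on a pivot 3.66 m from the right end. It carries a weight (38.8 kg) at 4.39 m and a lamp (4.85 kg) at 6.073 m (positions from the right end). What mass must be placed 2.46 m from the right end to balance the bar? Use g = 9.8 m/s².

m ≈ 33.4 kg

Taking torques about the pivot (at 3.66 m from the right end):
Weight: 38.8 × 9.8 = 380.2 N down at 4.39 m → arm 0.73 m, τ = 380.2 × 0.73 = 277.5 N·m counterclockwise.
Lamp: 4.85 × 9.8 = 47.53 N down at 6.073 m → arm 2.413 m, τ = 47.53 × 2.413 = 114.7 N·m counterclockwise.
Net moment of known loads = 392.2 N·m counterclockwise.
An unknown mass m at 2.46 m has arm 1.2 m; its moment is m·g·1.2 clockwise.
Balancing moments: m × 9.8 × 1.2 = 392.2, giving m = 392.2 / (9.8 × 1.2) = 33.4 kg.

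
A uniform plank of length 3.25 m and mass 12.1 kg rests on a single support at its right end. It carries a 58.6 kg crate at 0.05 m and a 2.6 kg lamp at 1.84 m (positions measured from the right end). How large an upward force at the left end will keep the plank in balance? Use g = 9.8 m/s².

Take moments about the right end.
Beam weight: 12.1 × 9.8 = 118.6 N down at 1.625 m → arm 1.625 m, τ = 118.6 × 1.625 = 192.7 N·m counterclockwise.
Crate: 58.6 × 9.8 = 574.3 N down at 0.05 m → arm 0.05 m, τ = 574.3 × 0.05 = 28.71 N·m counterclockwise.
Lamp: 2.6 × 9.8 = 25.48 N down at 1.84 m → arm 1.84 m, τ = 25.48 × 1.84 = 46.88 N·m counterclockwise.
Net moment of the loads = 268.3 N·m counterclockwise.
The upward force F acts at the left end, arm 3.25 m, giving F × 3.25 clockwise.
Setting net torque to zero: F × 3.25 = 268.3 → F = 268.3 / 3.25 = 82.6 N.

F ≈ 82.6 N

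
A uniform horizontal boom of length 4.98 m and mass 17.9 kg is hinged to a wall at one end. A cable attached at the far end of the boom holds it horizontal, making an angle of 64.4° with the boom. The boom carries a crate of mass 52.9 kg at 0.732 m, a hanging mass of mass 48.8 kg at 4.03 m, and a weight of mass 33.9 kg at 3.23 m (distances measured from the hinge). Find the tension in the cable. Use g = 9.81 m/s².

Taking torques about the hinge:
Beam weight: 17.9 × 9.81 = 175.6 N down at 2.49 m → arm 2.49 m, τ = 175.6 × 2.49 = 437.2 N·m clockwise.
Crate: 52.9 × 9.81 = 518.9 N down at 0.732 m → arm 0.732 m, τ = 518.9 × 0.732 = 379.8 N·m clockwise.
Hanging mass: 48.8 × 9.81 = 478.7 N down at 4.03 m → arm 4.03 m, τ = 478.7 × 4.03 = 1929 N·m clockwise.
Weight: 33.9 × 9.81 = 332.6 N down at 3.23 m → arm 3.23 m, τ = 332.6 × 3.23 = 1074 N·m clockwise.
Total clockwise load moment = 3820 N·m.
The cable tension T acts at 4.98 m; only its component perpendicular to the boom, T sinθ, produces torque. sin 64.4° = 0.9018.
Setting net torque to zero: T × 4.98 × 0.9018 = 3820 → T = 3820 / 4.491 = 851 N.

T ≈ 851 N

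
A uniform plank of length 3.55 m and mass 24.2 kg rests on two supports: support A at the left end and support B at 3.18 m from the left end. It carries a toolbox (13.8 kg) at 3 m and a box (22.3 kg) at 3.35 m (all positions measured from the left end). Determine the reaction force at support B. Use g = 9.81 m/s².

R_B ≈ 491 N

About support A:
Beam weight: 24.2 × 9.81 = 237.4 N down at 1.775 m → arm 1.775 m, τ = 237.4 × 1.775 = 421.4 N·m clockwise.
Toolbox: 13.8 × 9.81 = 135.4 N down at 3 m → arm 3 m, τ = 135.4 × 3 = 406.2 N·m clockwise.
Box: 22.3 × 9.81 = 218.8 N down at 3.35 m → arm 3.35 m, τ = 218.8 × 3.35 = 733 N·m clockwise.
Net load moment about support A = 1561 N·m clockwise.
Reaction R at support B is upward at 3.18 m, arm 3.18 m → moment R × 3.18 counterclockwise.
Στ = 0 ⇒ R × 3.18 = 1561 ⇒ R = 491 N.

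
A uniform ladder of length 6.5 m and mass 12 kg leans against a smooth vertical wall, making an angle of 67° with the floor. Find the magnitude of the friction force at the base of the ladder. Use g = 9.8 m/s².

Taking torques about the foot of the ladder:
Ladder weight 12×9.8 = 117.6 N acts at 3.25 m along the ladder; its horizontal arm is 3.25·cos67° = 1.27 m → τ = 149.4 N·m clockwise.
Wall normal N acts horizontally at the top; its moment arm is the height L sinθ = 6.5·sin67° = 5.983 m, counterclockwise.
For rotational equilibrium, N × 5.983 = 149.4, so N = 25 N.
ΣFx = 0: friction at the foot balances the wall's push, so f = N_wall = 25 N.

f ≈ 25 N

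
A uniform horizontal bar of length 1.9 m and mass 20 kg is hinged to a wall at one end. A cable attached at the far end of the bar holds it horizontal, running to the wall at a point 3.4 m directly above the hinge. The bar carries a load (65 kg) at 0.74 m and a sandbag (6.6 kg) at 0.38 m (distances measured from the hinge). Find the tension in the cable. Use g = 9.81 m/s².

T ≈ 412 N

About the hinge:
Beam weight: 20 × 9.81 = 196.2 N down at 0.95 m → arm 0.95 m, τ = 196.2 × 0.95 = 186.4 N·m clockwise.
Load: 65 × 9.81 = 637.6 N down at 0.74 m → arm 0.74 m, τ = 637.6 × 0.74 = 471.8 N·m clockwise.
Sandbag: 6.6 × 9.81 = 64.75 N down at 0.38 m → arm 0.38 m, τ = 64.75 × 0.38 = 24.61 N·m clockwise.
Total clockwise load moment = 682.8 N·m.
The cable tension T acts at 1.9 m; only its component perpendicular to the bar, T sinθ, produces torque. sinθ = h/√(h²+d²) = 3.4/√(3.4²+1.9²) = 0.8729.
Στ = 0 ⇒ T × 1.9 × 0.8729 = 682.8 ⇒ T = 682.8 / 1.659 = 412 N.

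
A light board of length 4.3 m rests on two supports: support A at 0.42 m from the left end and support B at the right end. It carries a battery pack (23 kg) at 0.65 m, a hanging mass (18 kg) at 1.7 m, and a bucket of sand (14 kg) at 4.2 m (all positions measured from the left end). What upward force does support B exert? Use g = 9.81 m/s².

R_B ≈ 205 N

Taking torques about support A:
Battery pack: 23 × 9.81 = 225.6 N down at 0.65 m → arm 0.23 m, τ = 225.6 × 0.23 = 51.89 N·m clockwise.
Hanging mass: 18 × 9.81 = 176.6 N down at 1.7 m → arm 1.28 m, τ = 176.6 × 1.28 = 226 N·m clockwise.
Bucket of sand: 14 × 9.81 = 137.3 N down at 4.2 m → arm 3.78 m, τ = 137.3 × 3.78 = 519 N·m clockwise.
Net load moment about support A = 796.9 N·m clockwise.
Reaction R at support B is upward at 4.3 m, arm 3.88 m → moment R × 3.88 counterclockwise.
Setting net torque to zero: R × 3.88 = 796.9 → R = 205 N.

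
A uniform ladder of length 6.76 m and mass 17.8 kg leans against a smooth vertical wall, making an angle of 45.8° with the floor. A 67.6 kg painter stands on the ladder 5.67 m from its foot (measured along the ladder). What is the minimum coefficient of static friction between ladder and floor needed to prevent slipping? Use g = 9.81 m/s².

Sum moments about the foot of the ladder (the floor normal and friction both act there and drop out).
Ladder weight 17.8×9.81 = 174.6 N acts at 3.38 m along the ladder; its horizontal arm is 3.38·cos45.8° = 2.356 m → τ = 411.4 N·m clockwise.
Painter: 67.6×9.81 = 663.2 N at 5.67 m → arm 3.953 m → τ = 2622 N·m clockwise.
Wall normal N acts horizontally at the top; its moment arm is the height L sinθ = 6.76·sin45.8° = 4.846 m, counterclockwise.
Balancing moments: N × 4.846 = 3033, giving N = 625.9 N.
ΣFx = 0 ⇒ f = N_wall = 625.9 N. ΣFy = 0 ⇒ N_floor = 837.8 N.
μ_min = f / N_floor = 625.9 / 837.8 = 0.747.

μ_min ≈ 0.747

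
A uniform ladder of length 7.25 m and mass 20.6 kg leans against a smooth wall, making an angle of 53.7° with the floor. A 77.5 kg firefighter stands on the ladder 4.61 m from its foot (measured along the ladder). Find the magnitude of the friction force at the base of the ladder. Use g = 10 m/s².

Taking torques about the foot of the ladder:
Ladder weight 20.6×10 = 206 N acts at 3.625 m along the ladder; its horizontal arm is 3.625·cos53.7° = 2.146 m → τ = 442.1 N·m clockwise.
Firefighter: 77.5×10 = 775 N at 4.61 m → arm 2.729 m → τ = 2115 N·m clockwise.
Wall normal N acts horizontally at the top; its moment arm is the height L sinθ = 7.25·sin53.7° = 5.843 m, counterclockwise.
For rotational equilibrium, N × 5.843 = 2557, so N = 438 N.
ΣFx = 0: friction at the foot balances the wall's push, so f = N_wall = 438 N.

f ≈ 438 N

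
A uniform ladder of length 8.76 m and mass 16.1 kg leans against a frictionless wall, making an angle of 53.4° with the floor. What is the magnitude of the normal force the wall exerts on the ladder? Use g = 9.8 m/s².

N_wall ≈ 58.6 N

Taking torques about the foot of the ladder:
Ladder weight 16.1×9.8 = 157.8 N acts at 4.38 m along the ladder; its horizontal arm is 4.38·cos53.4° = 2.611 m → τ = 412 N·m clockwise.
Wall normal N acts horizontally at the top; its moment arm is the height L sinθ = 8.76·sin53.4° = 7.033 m, counterclockwise.
For rotational equilibrium, N × 7.033 = 412, so N = 58.6 N.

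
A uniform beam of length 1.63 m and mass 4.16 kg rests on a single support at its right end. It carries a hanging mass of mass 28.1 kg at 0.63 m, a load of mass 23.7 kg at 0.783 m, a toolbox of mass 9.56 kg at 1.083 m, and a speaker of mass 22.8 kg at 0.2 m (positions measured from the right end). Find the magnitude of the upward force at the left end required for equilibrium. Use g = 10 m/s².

About the right end:
Beam weight: 4.16 × 10 = 41.6 N down at 0.815 m → arm 0.815 m, τ = 41.6 × 0.815 = 33.9 N·m counterclockwise.
Hanging mass: 28.1 × 10 = 281 N down at 0.63 m → arm 0.63 m, τ = 281 × 0.63 = 177 N·m counterclockwise.
Load: 23.7 × 10 = 237 N down at 0.783 m → arm 0.783 m, τ = 237 × 0.783 = 185.6 N·m counterclockwise.
Toolbox: 9.56 × 10 = 95.6 N down at 1.083 m → arm 1.083 m, τ = 95.6 × 1.083 = 103.5 N·m counterclockwise.
Speaker: 22.8 × 10 = 228 N down at 0.2 m → arm 0.2 m, τ = 228 × 0.2 = 45.6 N·m counterclockwise.
Net moment of the loads = 545.6 N·m counterclockwise.
The upward force F acts at the left end, arm 1.63 m, giving F × 1.63 clockwise.
Balancing moments: F × 1.63 = 545.6, giving F = 545.6 / 1.63 = 335 N.

F ≈ 335 N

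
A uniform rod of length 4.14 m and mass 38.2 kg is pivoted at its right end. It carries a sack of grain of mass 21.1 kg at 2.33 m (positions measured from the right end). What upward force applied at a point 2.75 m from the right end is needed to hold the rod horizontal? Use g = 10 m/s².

F ≈ 466 N

Taking torques about the right end:
Beam weight: 38.2 × 10 = 382 N down at 2.07 m → arm 2.07 m, τ = 382 × 2.07 = 790.7 N·m counterclockwise.
Sack of grain: 21.1 × 10 = 211 N down at 2.33 m → arm 2.33 m, τ = 211 × 2.33 = 491.6 N·m counterclockwise.
Net moment of the loads = 1282 N·m counterclockwise.
The upward force F acts at a point 2.75 m from the right end, arm 2.75 m, giving F × 2.75 clockwise.
For rotational equilibrium, F × 2.75 = 1282, so F = 1282 / 2.75 = 466 N.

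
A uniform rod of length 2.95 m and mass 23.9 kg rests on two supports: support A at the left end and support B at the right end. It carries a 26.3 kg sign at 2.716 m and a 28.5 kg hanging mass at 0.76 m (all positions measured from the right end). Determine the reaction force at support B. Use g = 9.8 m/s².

Sum moments about support A (its reaction then has zero moment arm).
Beam weight: 23.9 × 9.8 = 234.2 N down at 1.475 m → arm 1.475 m, τ = 234.2 × 1.475 = 345.4 N·m clockwise.
Sign: 26.3 × 9.8 = 257.7 N down at 2.716 m → arm 0.234 m, τ = 257.7 × 0.234 = 60.3 N·m clockwise.
Hanging mass: 28.5 × 9.8 = 279.3 N down at 0.76 m → arm 2.19 m, τ = 279.3 × 2.19 = 611.7 N·m clockwise.
Net load moment about support A = 1017 N·m clockwise.
Reaction R at support B is upward at 0 m, arm 2.95 m → moment R × 2.95 counterclockwise.
For rotational equilibrium, R × 2.95 = 1017, so R = 345 N.

R_B ≈ 345 N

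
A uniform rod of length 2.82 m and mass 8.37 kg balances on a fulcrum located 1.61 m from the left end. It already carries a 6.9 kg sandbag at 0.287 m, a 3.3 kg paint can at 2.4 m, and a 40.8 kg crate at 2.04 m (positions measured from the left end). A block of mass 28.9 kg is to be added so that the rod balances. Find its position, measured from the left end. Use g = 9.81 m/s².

x ≈ 1.29 m from the left end

Sum moments about the fulcrum (at 1.61 m from the left end) (the support reaction has zero arm there).
Beam weight: 8.37 × 9.81 = 82.11 N down at 1.41 m → arm 0.2 m, τ = 82.11 × 0.2 = 16.42 N·m counterclockwise.
Sandbag: 6.9 × 9.81 = 67.69 N down at 0.287 m → arm 1.323 m, τ = 67.69 × 1.323 = 89.55 N·m counterclockwise.
Paint can: 3.3 × 9.81 = 32.37 N down at 2.4 m → arm 0.79 m, τ = 32.37 × 0.79 = 25.57 N·m clockwise.
Crate: 40.8 × 9.81 = 400.2 N down at 2.04 m → arm 0.43 m, τ = 400.2 × 0.43 = 172.1 N·m clockwise.
Net moment of existing loads = 91.7 N·m clockwise.
The block weighs 28.9 × 9.81 = 283.5 N and must supply an equal counterclockwise moment, so its lever arm about the fulcrum is 91.7 / 283.5 = 0.323 m.
That puts it at 1.61 − 0.323 = 1.29 m from the left end.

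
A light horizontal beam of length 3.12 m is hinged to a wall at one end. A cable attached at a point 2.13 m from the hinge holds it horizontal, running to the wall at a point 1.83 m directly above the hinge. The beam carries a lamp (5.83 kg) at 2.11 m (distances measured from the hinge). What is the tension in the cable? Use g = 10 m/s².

T ≈ 88.6 N

About the hinge:
Lamp: 5.83 × 10 = 58.3 N down at 2.11 m → arm 2.11 m, τ = 58.3 × 2.11 = 123 N·m clockwise.
Total clockwise load moment = 123 N·m.
The cable tension T acts at 2.13 m; only its component perpendicular to the beam, T sinθ, produces torque. sinθ = h/√(h²+d²) = 1.83/√(1.83²+2.13²) = 0.6517.
Στ = 0 ⇒ T × 2.13 × 0.6517 = 123 ⇒ T = 123 / 1.388 = 88.6 N.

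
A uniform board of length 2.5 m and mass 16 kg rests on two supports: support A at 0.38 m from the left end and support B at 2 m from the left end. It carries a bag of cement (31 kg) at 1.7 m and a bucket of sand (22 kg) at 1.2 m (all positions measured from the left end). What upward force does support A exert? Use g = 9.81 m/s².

About support B:
Beam weight: 16 × 9.81 = 157 N down at 1.25 m → arm 0.75 m, τ = 157 × 0.75 = 117.8 N·m counterclockwise.
Bag of cement: 31 × 9.81 = 304.1 N down at 1.7 m → arm 0.3 m, τ = 304.1 × 0.3 = 91.23 N·m counterclockwise.
Bucket of sand: 22 × 9.81 = 215.8 N down at 1.2 m → arm 0.8 m, τ = 215.8 × 0.8 = 172.6 N·m counterclockwise.
Net load moment about support B = 381.6 N·m counterclockwise.
Reaction R at support A is upward at 0.38 m, arm 1.62 m → moment R × 1.62 clockwise.
Balancing moments: R × 1.62 = 381.6, giving R = 236 N.

R_A ≈ 236 N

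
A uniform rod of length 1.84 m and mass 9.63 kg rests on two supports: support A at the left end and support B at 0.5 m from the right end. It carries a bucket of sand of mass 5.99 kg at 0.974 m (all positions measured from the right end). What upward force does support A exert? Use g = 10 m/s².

R_A ≈ 51.4 N

About support B:
Beam weight: 9.63 × 10 = 96.3 N down at 0.92 m → arm 0.42 m, τ = 96.3 × 0.42 = 40.45 N·m counterclockwise.
Bucket of sand: 5.99 × 10 = 59.9 N down at 0.974 m → arm 0.474 m, τ = 59.9 × 0.474 = 28.39 N·m counterclockwise.
Net load moment about support B = 68.84 N·m counterclockwise.
Reaction R at support A is upward at 1.84 m, arm 1.34 m → moment R × 1.34 clockwise.
Setting net torque to zero: R × 1.34 = 68.84 → R = 51.4 N.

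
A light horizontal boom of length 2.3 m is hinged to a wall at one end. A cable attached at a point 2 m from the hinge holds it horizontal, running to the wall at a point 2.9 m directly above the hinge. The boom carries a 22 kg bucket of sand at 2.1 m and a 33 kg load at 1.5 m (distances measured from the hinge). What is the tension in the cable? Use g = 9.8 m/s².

T ≈ 570 N

Choose the hinge as the axis so the unknown hinge reaction has zero arm there.
Bucket of sand: 22 × 9.8 = 215.6 N down at 2.1 m → arm 2.1 m, τ = 215.6 × 2.1 = 452.8 N·m clockwise.
Load: 33 × 9.8 = 323.4 N down at 1.5 m → arm 1.5 m, τ = 323.4 × 1.5 = 485.1 N·m clockwise.
Total clockwise load moment = 937.9 N·m.
The cable tension T acts at 2 m; only its component perpendicular to the boom, T sinθ, produces torque. sinθ = h/√(h²+d²) = 2.9/√(2.9²+2²) = 0.8232.
For rotational equilibrium, T × 2 × 0.8232 = 937.9, so T = 937.9 / 1.646 = 570 N.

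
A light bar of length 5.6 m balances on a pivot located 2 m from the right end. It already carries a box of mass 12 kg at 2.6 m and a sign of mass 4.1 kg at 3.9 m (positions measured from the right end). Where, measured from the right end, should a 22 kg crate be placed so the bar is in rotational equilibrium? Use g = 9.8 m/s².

x ≈ 1.32 m from the right end

Taking torques about the pivot (at 2 m from the right end):
Box: 12 × 9.8 = 117.6 N down at 2.6 m → arm 0.6 m, τ = 117.6 × 0.6 = 70.56 N·m counterclockwise.
Sign: 4.1 × 9.8 = 40.18 N down at 3.9 m → arm 1.9 m, τ = 40.18 × 1.9 = 76.34 N·m counterclockwise.
Net moment of existing loads = 146.9 N·m counterclockwise.
The crate weighs 22 × 9.8 = 215.6 N and must supply an equal clockwise moment, so its lever arm about the pivot is 146.9 / 215.6 = 0.681 m.
That puts it at 2 − 0.681 = 1.32 m from the right end.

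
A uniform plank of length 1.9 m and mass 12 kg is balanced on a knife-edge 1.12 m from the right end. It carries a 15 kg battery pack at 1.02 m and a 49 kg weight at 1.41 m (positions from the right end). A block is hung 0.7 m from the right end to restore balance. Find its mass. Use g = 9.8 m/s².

m ≈ 25.4 kg

Taking torques about the knife-edge (at 1.12 m from the right end):
Beam weight: 12 × 9.8 = 117.6 N down at 0.95 m → arm 0.17 m, τ = 117.6 × 0.17 = 19.99 N·m clockwise.
Battery pack: 15 × 9.8 = 147 N down at 1.02 m → arm 0.1 m, τ = 147 × 0.1 = 14.7 N·m clockwise.
Weight: 49 × 9.8 = 480.2 N down at 1.41 m → arm 0.29 m, τ = 480.2 × 0.29 = 139.3 N·m counterclockwise.
Net moment of known loads = 104.6 N·m counterclockwise.
An unknown mass m at 0.7 m has arm 0.42 m; its moment is m·g·0.42 clockwise.
Στ = 0 ⇒ m × 9.8 × 0.42 = 104.6 ⇒ m = 104.6 / (9.8 × 0.42) = 25.4 kg.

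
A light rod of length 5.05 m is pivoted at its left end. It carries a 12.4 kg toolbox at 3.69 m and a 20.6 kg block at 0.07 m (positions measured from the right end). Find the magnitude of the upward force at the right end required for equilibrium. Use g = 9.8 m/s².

F ≈ 232 N

About the left end:
Toolbox: 12.4 × 9.8 = 121.5 N down at 3.69 m → arm 1.36 m, τ = 121.5 × 1.36 = 165.2 N·m clockwise.
Block: 20.6 × 9.8 = 201.9 N down at 0.07 m → arm 4.98 m, τ = 201.9 × 4.98 = 1005 N·m clockwise.
Net moment of the loads = 1170 N·m clockwise.
The upward force F acts at the right end, arm 5.05 m, giving F × 5.05 counterclockwise.
For rotational equilibrium, F × 5.05 = 1170, so F = 1170 / 5.05 = 232 N.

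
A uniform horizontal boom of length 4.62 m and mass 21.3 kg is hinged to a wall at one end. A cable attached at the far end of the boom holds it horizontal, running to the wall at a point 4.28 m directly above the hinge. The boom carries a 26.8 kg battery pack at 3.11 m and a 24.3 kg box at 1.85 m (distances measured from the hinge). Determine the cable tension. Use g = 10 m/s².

T ≈ 565 N

Choose the hinge as the axis so the unknown hinge reaction has zero arm there.
Beam weight: 21.3 × 10 = 213 N down at 2.31 m → arm 2.31 m, τ = 213 × 2.31 = 492 N·m clockwise.
Battery pack: 26.8 × 10 = 268 N down at 3.11 m → arm 3.11 m, τ = 268 × 3.11 = 833.5 N·m clockwise.
Box: 24.3 × 10 = 243 N down at 1.85 m → arm 1.85 m, τ = 243 × 1.85 = 449.6 N·m clockwise.
Total clockwise load moment = 1775 N·m.
The cable tension T acts at 4.62 m; only its component perpendicular to the boom, T sinθ, produces torque. sinθ = h/√(h²+d²) = 4.28/√(4.28²+4.62²) = 0.6796.
Balancing moments: T × 4.62 × 0.6796 = 1775, giving T = 1775 / 3.14 = 565 N.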